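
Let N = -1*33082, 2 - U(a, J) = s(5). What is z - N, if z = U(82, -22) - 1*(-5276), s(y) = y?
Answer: 38355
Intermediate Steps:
U(a, J) = -3 (U(a, J) = 2 - 1*5 = 2 - 5 = -3)
z = 5273 (z = -3 - 1*(-5276) = -3 + 5276 = 5273)
N = -33082
z - N = 5273 - 1*(-33082) = 5273 + 33082 = 38355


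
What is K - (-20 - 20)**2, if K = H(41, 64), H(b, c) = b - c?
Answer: -1623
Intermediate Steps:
K = -23 (K = 41 - 1*64 = 41 - 64 = -23)
K - (-20 - 20)**2 = -23 - (-20 - 20)**2 = -23 - 1*(-40)**2 = -23 - 1*1600 = -23 - 1600 = -1623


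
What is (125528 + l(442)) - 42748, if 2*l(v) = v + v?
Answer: 83222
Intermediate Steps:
l(v) = v (l(v) = (v + v)/2 = (2*v)/2 = v)
(125528 + l(442)) - 42748 = (125528 + 442) - 42748 = 125970 - 42748 = 83222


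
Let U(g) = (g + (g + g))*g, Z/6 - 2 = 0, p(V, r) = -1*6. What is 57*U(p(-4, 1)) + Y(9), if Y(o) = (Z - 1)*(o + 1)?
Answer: 6266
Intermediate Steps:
p(V, r) = -6
Z = 12 (Z = 12 + 6*0 = 12 + 0 = 12)
Y(o) = 11 + 11*o (Y(o) = (12 - 1)*(o + 1) = 11*(1 + o) = 11 + 11*o)
U(g) = 3*g² (U(g) = (g + 2*g)*g = (3*g)*g = 3*g²)
57*U(p(-4, 1)) + Y(9) = 57*(3*(-6)²) + (11 + 11*9) = 57*(3*36) + (11 + 99) = 57*108 + 110 = 6156 + 110 = 6266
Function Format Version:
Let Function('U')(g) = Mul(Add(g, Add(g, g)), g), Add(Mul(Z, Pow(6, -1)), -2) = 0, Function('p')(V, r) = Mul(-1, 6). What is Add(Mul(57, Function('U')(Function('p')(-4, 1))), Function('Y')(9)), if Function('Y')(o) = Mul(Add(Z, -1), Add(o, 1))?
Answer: 6266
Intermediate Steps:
Function('p')(V, r) = -6
Z = 12 (Z = Add(12, Mul(6, 0)) = Add(12, 0) = 12)
Function('Y')(o) = Add(11, Mul(11, o)) (Function('Y')(o) = Mul(Add(12, -1), Add(o, 1)) = Mul(11, Add(1, o)) = Add(11, Mul(11, o)))
Function('U')(g) = Mul(3, Pow(g, 2)) (Function('U')(g) = Mul(Add(g, Mul(2, g)), g) = Mul(Mul(3, g), g) = Mul(3, Pow(g, 2)))
Add(Mul(57, Function('U')(Function('p')(-4, 1))), Function('Y')(9)) = Add(Mul(57, Mul(3, Pow(-6, 2))), Add(11, Mul(11, 9))) = Add(Mul(57, Mul(3, 36)), Add(11, 99)) = Add(Mul(57, 108), 110) = Add(6156, 110) = 6266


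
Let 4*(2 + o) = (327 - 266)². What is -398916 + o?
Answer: -1591951/4 ≈ -3.9799e+5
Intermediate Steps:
o = 3713/4 (o = -2 + (327 - 266)²/4 = -2 + (¼)*61² = -2 + (¼)*3721 = -2 + 3721/4 = 3713/4 ≈ 928.25)
-398916 + o = -398916 + 3713/4 = -1591951/4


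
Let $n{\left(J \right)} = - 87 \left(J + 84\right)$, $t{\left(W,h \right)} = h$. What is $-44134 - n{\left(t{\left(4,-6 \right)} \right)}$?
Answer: $-37348$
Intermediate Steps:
$n{\left(J \right)} = -7308 - 87 J$ ($n{\left(J \right)} = - 87 \left(84 + J\right) = -7308 - 87 J$)
$-44134 - n{\left(t{\left(4,-6 \right)} \right)} = -44134 - \left(-7308 - -522\right) = -44134 - \left(-7308 + 522\right) = -44134 - -6786 = -44134 + 6786 = -37348$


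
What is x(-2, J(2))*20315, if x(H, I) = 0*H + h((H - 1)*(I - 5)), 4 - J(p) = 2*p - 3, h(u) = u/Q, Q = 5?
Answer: 24378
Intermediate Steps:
h(u) = u/5
J(p) = 7 - 2*p (J(p) = 4 - (2*p - 3) = 4 - (-3 + 2*p) = 4 + (3 - 2*p) = 7 - 2*p)
x(H, I) = (-1 + H)*(-5 + I)/5 (x(H, I) = 0*H + ((H - 1)*(I - 5))/5 = 0 + ((-1 + H)*(-5 + I))/5 = 0 + (-1 + H)*(-5 + I)/5 = (-1 + H)*(-5 + I)/5)
x(-2, J(2))*20315 = (1 - 1*(-2) - (7 - 2*2)/5 + (1/5)*(-2)*(7 - 2*2))*20315 = (1 + 2 - (7 - 4)/5 + (1/5)*(-2)*(7 - 4))*20315 = (1 + 2 - 1/5*3 + (1/5)*(-2)*3)*20315 = (1 + 2 - 3/5 - 6/5)*20315 = (6/5)*20315 = 24378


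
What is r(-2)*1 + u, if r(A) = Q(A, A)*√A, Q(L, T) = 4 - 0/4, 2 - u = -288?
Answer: 290 + 4*I*√2 ≈ 290.0 + 5.6569*I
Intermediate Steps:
u = 290 (u = 2 - 1*(-288) = 2 + 288 = 290)
Q(L, T) = 4 (Q(L, T) = 4 - 0/4 = 4 - 1*0 = 4 + 0 = 4)
r(A) = 4*√A
r(-2)*1 + u = (4*√(-2))*1 + 290 = (4*(I*√2))*1 + 290 = (4*I*√2)*1 + 290 = 4*I*√2 + 290 = 290 + 4*I*√2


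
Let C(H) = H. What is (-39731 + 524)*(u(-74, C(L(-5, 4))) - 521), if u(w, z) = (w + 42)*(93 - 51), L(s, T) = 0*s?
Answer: 73121055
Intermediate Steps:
L(s, T) = 0
u(w, z) = 1764 + 42*w (u(w, z) = (42 + w)*42 = 1764 + 42*w)
(-39731 + 524)*(u(-74, C(L(-5, 4))) - 521) = (-39731 + 524)*((1764 + 42*(-74)) - 521) = -39207*((1764 - 3108) - 521) = -39207*(-1344 - 521) = -39207*(-1865) = 73121055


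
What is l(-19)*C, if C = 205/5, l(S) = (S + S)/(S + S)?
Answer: 41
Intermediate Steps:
l(S) = 1 (l(S) = (2*S)/((2*S)) = (2*S)*(1/(2*S)) = 1)
C = 41 (C = 205*(⅕) = 41)
l(-19)*C = 1*41 = 41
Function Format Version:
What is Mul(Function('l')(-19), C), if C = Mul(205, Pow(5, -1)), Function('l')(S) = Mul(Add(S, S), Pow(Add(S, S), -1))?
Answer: 41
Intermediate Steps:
Function('l')(S) = 1 (Function('l')(S) = Mul(Mul(2, S), Pow(Mul(2, S), -1)) = Mul(Mul(2, S), Mul(Rational(1, 2), Pow(S, -1))) = 1)
C = 41 (C = Mul(205, Rational(1, 5)) = 41)
Mul(Function('l')(-19), C) = Mul(1, 41) = 41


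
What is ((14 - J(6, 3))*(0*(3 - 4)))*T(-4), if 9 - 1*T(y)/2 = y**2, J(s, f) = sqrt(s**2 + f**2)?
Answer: 0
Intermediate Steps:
J(s, f) = sqrt(f**2 + s**2)
T(y) = 18 - 2*y**2
((14 - J(6, 3))*(0*(3 - 4)))*T(-4) = ((14 - sqrt(3**2 + 6**2))*(0*(3 - 4)))*(18 - 2*(-4)**2) = ((14 - sqrt(9 + 36))*(0*(-1)))*(18 - 2*16) = ((14 - sqrt(45))*0)*(18 - 32) = ((14 - 3*sqrt(5))*0)*(-14) = 0*(-14) = 0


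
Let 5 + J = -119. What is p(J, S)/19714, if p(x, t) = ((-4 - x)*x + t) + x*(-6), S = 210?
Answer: -6963/9857 ≈ -0.70640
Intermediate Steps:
J = -124 (J = -5 - 119 = -124)
p(x, t) = t - 6*x + x*(-4 - x) (p(x, t) = (x*(-4 - x) + t) - 6*x = (t + x*(-4 - x)) - 6*x = t - 6*x + x*(-4 - x))
p(J, S)/19714 = (210 - 1*(-124)**2 - 10*(-124))/19714 = (210 - 1*15376 + 1240)*(1/19714) = (210 - 15376 + 1240)*(1/19714) = -13926*1/19714 = -6963/9857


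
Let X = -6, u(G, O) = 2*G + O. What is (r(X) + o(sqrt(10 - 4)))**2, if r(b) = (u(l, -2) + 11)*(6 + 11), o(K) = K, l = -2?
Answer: (85 + sqrt(6))**2 ≈ 7647.4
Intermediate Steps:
u(G, O) = O + 2*G
r(b) = 85 (r(b) = ((-2 + 2*(-2)) + 11)*(6 + 11) = ((-2 - 4) + 11)*17 = (-6 + 11)*17 = 5*17 = 85)
(r(X) + o(sqrt(10 - 4)))**2 = (85 + sqrt(10 - 4))**2 = (85 + sqrt(6))**2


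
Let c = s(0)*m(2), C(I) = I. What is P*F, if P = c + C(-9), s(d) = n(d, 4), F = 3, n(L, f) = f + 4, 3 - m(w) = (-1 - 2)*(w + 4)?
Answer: 477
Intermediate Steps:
m(w) = 15 + 3*w (m(w) = 3 - (-1 - 2)*(w + 4) = 3 - (-3)*(4 + w) = 3 - (-12 - 3*w) = 3 + (12 + 3*w) = 15 + 3*w)
n(L, f) = 4 + f
s(d) = 8 (s(d) = 4 + 4 = 8)
c = 168 (c = 8*(15 + 3*2) = 8*(15 + 6) = 8*21 = 168)
P = 159 (P = 168 - 9 = 159)
P*F = 159*3 = 477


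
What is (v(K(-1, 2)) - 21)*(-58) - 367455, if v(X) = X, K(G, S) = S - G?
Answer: -366411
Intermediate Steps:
(v(K(-1, 2)) - 21)*(-58) - 367455 = ((2 - 1*(-1)) - 21)*(-58) - 367455 = ((2 + 1) - 21)*(-58) - 367455 = (3 - 21)*(-58) - 367455 = -18*(-58) - 367455 = 1044 - 367455 = -366411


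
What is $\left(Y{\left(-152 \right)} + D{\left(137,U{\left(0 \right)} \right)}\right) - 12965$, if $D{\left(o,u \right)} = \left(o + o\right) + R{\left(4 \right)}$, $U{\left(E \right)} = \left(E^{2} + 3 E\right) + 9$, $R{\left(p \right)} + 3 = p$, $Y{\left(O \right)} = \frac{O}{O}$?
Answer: $-12689$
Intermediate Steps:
$Y{\left(O \right)} = 1$
$R{\left(p \right)} = -3 + p$
$U{\left(E \right)} = 9 + E^{2} + 3 E$
$D{\left(o,u \right)} = 1 + 2 o$ ($D{\left(o,u \right)} = \left(o + o\right) + \left(-3 + 4\right) = 2 o + 1 = 1 + 2 o$)
$\left(Y{\left(-152 \right)} + D{\left(137,U{\left(0 \right)} \right)}\right) - 12965 = \left(1 + \left(1 + 2 \cdot 137\right)\right) - 12965 = \left(1 + \left(1 + 274\right)\right) - 12965 = \left(1 + 275\right) - 12965 = 276 - 12965 = -12689$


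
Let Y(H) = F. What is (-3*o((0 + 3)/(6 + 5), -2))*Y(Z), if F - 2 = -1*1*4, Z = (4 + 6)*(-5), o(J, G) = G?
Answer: -12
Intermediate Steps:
Z = -50 (Z = 10*(-5) = -50)
F = -2 (F = 2 - 1*1*4 = 2 - 1*4 = 2 - 4 = -2)
Y(H) = -2
(-3*o((0 + 3)/(6 + 5), -2))*Y(Z) = -3*(-2)*(-2) = 6*(-2) = -12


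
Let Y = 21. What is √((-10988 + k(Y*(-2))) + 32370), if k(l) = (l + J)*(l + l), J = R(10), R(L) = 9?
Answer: √24154 ≈ 155.42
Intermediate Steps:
J = 9
k(l) = 2*l*(9 + l) (k(l) = (l + 9)*(l + l) = (9 + l)*(2*l) = 2*l*(9 + l))
√((-10988 + k(Y*(-2))) + 32370) = √((-10988 + 2*(21*(-2))*(9 + 21*(-2))) + 32370) = √((-10988 + 2*(-42)*(9 - 42)) + 32370) = √((-10988 + 2*(-42)*(-33)) + 32370) = √((-10988 + 2772) + 32370) = √(-8216 + 32370) = √24154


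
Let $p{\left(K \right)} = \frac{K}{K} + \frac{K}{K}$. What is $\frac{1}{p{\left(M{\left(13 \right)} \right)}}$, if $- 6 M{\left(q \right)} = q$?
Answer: $\frac{1}{2} \approx 0.5$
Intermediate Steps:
$M{\left(q \right)} = - \frac{q}{6}$
$p{\left(K \right)} = 2$ ($p{\left(K \right)} = 1 + 1 = 2$)
$\frac{1}{p{\left(M{\left(13 \right)} \right)}} = \frac{1}{2}$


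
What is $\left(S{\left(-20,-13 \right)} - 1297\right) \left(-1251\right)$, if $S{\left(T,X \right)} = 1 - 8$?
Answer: $1631304$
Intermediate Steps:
$S{\left(T,X \right)} = -7$
$\left(S{\left(-20,-13 \right)} - 1297\right) \left(-1251\right) = \left(-7 - 1297\right) \left(-1251\right) = \left(-1304\right) \left(-1251\right) = 1631304$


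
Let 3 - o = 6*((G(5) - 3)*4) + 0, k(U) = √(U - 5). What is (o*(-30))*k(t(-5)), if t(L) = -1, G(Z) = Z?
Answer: 1350*I*√6 ≈ 3306.8*I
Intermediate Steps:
k(U) = √(-5 + U)
o = -45 (o = 3 - (6*((5 - 3)*4) + 0) = 3 - (6*(2*4) + 0) = 3 - (6*8 + 0) = 3 - (48 + 0) = 3 - 1*48 = 3 - 48 = -45)
(o*(-30))*k(t(-5)) = (-45*(-30))*√(-5 - 1) = 1350*√(-6) = 1350*(I*√6) = 1350*I*√6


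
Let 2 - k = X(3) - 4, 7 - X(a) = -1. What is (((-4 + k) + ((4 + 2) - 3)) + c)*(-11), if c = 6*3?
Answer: -165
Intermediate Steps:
X(a) = 8 (X(a) = 7 - 1*(-1) = 7 + 1 = 8)
c = 18
k = -2 (k = 2 - (8 - 4) = 2 - 1*4 = 2 - 4 = -2)
(((-4 + k) + ((4 + 2) - 3)) + c)*(-11) = (((-4 - 2) + ((4 + 2) - 3)) + 18)*(-11) = ((-6 + (6 - 3)) + 18)*(-11) = ((-6 + 3) + 18)*(-11) = (-3 + 18)*(-11) = 15*(-11) = -165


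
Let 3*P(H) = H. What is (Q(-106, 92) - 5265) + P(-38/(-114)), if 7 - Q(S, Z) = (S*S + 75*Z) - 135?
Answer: -209330/9 ≈ -23259.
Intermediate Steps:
Q(S, Z) = 142 - S² - 75*Z (Q(S, Z) = 7 - ((S*S + 75*Z) - 135) = 7 - ((S² + 75*Z) - 135) = 7 - (-135 + S² + 75*Z) = 7 + (135 - S² - 75*Z) = 142 - S² - 75*Z)
P(H) = H/3
(Q(-106, 92) - 5265) + P(-38/(-114)) = ((142 - 1*(-106)² - 75*92) - 5265) + (-38/(-114))/3 = ((142 - 1*11236 - 6900) - 5265) + (-38*(-1/114))/3 = ((142 - 11236 - 6900) - 5265) + (⅓)*(⅓) = (-17994 - 5265) + ⅑ = -23259 + ⅑ = -209330/9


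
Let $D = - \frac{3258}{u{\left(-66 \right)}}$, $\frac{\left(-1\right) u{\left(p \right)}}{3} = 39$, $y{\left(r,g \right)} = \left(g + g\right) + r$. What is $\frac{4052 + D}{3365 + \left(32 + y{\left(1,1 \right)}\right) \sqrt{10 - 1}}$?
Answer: $\frac{26519}{22555} \approx 1.1757$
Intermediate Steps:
$y{\left(r,g \right)} = r + 2 g$ ($y{\left(r,g \right)} = 2 g + r = r + 2 g$)
$u{\left(p \right)} = -117$ ($u{\left(p \right)} = \left(-3\right) 39 = -117$)
$D = \frac{362}{13}$ ($D = - \frac{3258}{-117} = \left(-3258\right) \left(- \frac{1}{117}\right) = \frac{362}{13} \approx 27.846$)
$\frac{4052 + D}{3365 + \left(32 + y{\left(1,1 \right)}\right) \sqrt{10 - 1}} = \frac{4052 + \frac{362}{13}}{3365 + \left(32 + \left(1 + 2 \cdot 1\right)\right) \sqrt{10 - 1}} = \frac{53038}{13 \left(3365 + \left(32 + \left(1 + 2\right)\right) \sqrt{9}\right)} = \frac{53038}{13 \left(3365 + \left(32 + 3\right) 3\right)} = \frac{53038}{13 \left(3365 + 35 \cdot 3\right)} = \frac{53038}{13 \left(3365 + 105\right)} = \frac{53038}{13 \cdot 3470} = \frac{53038}{13} \cdot \frac{1}{3470} = \frac{26519}{22555}$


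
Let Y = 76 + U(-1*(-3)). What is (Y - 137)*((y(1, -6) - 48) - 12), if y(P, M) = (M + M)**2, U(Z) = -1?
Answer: -5208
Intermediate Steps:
y(P, M) = 4*M**2 (y(P, M) = (2*M)**2 = 4*M**2)
Y = 75 (Y = 76 - 1 = 75)
(Y - 137)*((y(1, -6) - 48) - 12) = (75 - 137)*((4*(-6)**2 - 48) - 12) = -62*((4*36 - 48) - 12) = -62*((144 - 48) - 12) = -62*(96 - 12) = -62*84 = -5208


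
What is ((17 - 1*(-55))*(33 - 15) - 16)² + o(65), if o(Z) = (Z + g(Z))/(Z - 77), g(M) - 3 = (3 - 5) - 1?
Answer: 19660735/12 ≈ 1.6384e+6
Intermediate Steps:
g(M) = 0 (g(M) = 3 + ((3 - 5) - 1) = 3 + (-2 - 1) = 3 - 3 = 0)
o(Z) = Z/(-77 + Z) (o(Z) = (Z + 0)/(Z - 77) = Z/(-77 + Z))
((17 - 1*(-55))*(33 - 15) - 16)² + o(65) = ((17 - 1*(-55))*(33 - 15) - 16)² + 65/(-77 + 65) = ((17 + 55)*18 - 16)² + 65/(-12) = (72*18 - 16)² + 65*(-1/12) = (1296 - 16)² - 65/12 = 1280² - 65/12 = 1638400 - 65/12 = 19660735/12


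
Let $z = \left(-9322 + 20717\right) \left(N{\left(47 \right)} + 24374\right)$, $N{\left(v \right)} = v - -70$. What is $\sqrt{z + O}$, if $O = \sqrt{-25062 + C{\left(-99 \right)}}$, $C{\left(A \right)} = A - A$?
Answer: $\sqrt{279074945 + i \sqrt{25062}} \approx 16706.0 + 0.004 i$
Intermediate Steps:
$N{\left(v \right)} = 70 + v$ ($N{\left(v \right)} = v + 70 = 70 + v$)
$C{\left(A \right)} = 0$
$z = 279074945$ ($z = \left(-9322 + 20717\right) \left(\left(70 + 47\right) + 24374\right) = 11395 \left(117 + 24374\right) = 11395 \cdot 24491 = 279074945$)
$O = i \sqrt{25062}$ ($O = \sqrt{-25062 + 0} = \sqrt{-25062} = i \sqrt{25062} \approx 158.31 i$)
$\sqrt{z + O} = \sqrt{279074945 + i \sqrt{25062}}$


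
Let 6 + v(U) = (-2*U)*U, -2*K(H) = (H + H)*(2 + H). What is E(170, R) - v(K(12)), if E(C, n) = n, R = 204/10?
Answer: 282372/5 ≈ 56474.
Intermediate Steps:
K(H) = -H*(2 + H) (K(H) = -(H + H)*(2 + H)/2 = -2*H*(2 + H)/2 = -H*(2 + H))
R = 102/5 (R = 204*(⅒) = 102/5 ≈ 20.400)
v(U) = -6 - 2*U² (v(U) = -6 + (-2*U)*U = -6 - 2*U²)
E(170, R) - v(K(12)) = 102/5 - (-6 - 2*144*(2 + 12)²) = 102/5 - (-6 - 2*(-1*12*14)²) = 102/5 - (-6 - 2*(-168)²) = 102/5 - (-6 - 2*28224) = 102/5 - (-6 - 56448) = 102/5 - 1*(-56454) = 102/5 + 56454 = 282372/5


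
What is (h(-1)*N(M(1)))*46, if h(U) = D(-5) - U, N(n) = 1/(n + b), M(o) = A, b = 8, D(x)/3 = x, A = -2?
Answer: -322/3 ≈ -107.33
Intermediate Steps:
D(x) = 3*x
M(o) = -2
N(n) = 1/(8 + n) (N(n) = 1/(n + 8) = 1/(8 + n))
h(U) = -15 - U (h(U) = 3*(-5) - U = -15 - U)
(h(-1)*N(M(1)))*46 = ((-15 - 1*(-1))/(8 - 2))*46 = ((-15 + 1)/6)*46 = -14*1/6*46 = -7/3*46 = -322/3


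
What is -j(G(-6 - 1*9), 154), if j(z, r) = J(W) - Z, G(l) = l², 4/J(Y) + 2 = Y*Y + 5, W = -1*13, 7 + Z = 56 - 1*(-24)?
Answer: 3138/43 ≈ 72.977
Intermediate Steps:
Z = 73 (Z = -7 + (56 - 1*(-24)) = -7 + (56 + 24) = -7 + 80 = 73)
W = -13
J(Y) = 4/(3 + Y²) (J(Y) = 4/(-2 + (Y*Y + 5)) = 4/(-2 + (Y² + 5)) = 4/(-2 + (5 + Y²)) = 4/(3 + Y²))
j(z, r) = -3138/43 (j(z, r) = 4/(3 + (-13)²) - 1*73 = 4/(3 + 169) - 73 = 4/172 - 73 = 4*(1/172) - 73 = 1/43 - 73 = -3138/43)
-j(G(-6 - 1*9), 154) = -1*(-3138/43) = 3138/43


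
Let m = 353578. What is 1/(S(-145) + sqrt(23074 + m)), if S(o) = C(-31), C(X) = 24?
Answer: -6/94019 + sqrt(94163)/188038 ≈ 0.0015681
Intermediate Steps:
S(o) = 24
1/(S(-145) + sqrt(23074 + m)) = 1/(24 + sqrt(23074 + 353578)) = 1/(24 + sqrt(376652)) = 1/(24 + 2*sqrt(94163))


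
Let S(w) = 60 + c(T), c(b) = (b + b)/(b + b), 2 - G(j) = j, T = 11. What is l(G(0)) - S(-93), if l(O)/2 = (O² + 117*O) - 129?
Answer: 157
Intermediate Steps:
G(j) = 2 - j
l(O) = -258 + 2*O² + 234*O (l(O) = 2*((O² + 117*O) - 129) = 2*(-129 + O² + 117*O) = -258 + 2*O² + 234*O)
c(b) = 1 (c(b) = (2*b)/((2*b)) = (2*b)*(1/(2*b)) = 1)
S(w) = 61 (S(w) = 60 + 1 = 61)
l(G(0)) - S(-93) = (-258 + 2*(2 - 1*0)² + 234*(2 - 1*0)) - 1*61 = (-258 + 2*(2 + 0)² + 234*(2 + 0)) - 61 = (-258 + 2*2² + 234*2) - 61 = (-258 + 2*4 + 468) - 61 = (-258 + 8 + 468) - 61 = 218 - 61 = 157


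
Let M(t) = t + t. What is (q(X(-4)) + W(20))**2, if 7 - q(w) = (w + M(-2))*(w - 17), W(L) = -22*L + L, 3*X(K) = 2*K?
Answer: 23980609/81 ≈ 2.9606e+5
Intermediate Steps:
M(t) = 2*t
X(K) = 2*K/3 (X(K) = (2*K)/3 = 2*K/3)
W(L) = -21*L
q(w) = 7 - (-17 + w)*(-4 + w) (q(w) = 7 - (w + 2*(-2))*(w - 17) = 7 - (w - 4)*(-17 + w) = 7 - (-4 + w)*(-17 + w) = 7 - (-17 + w)*(-4 + w))
(q(X(-4)) + W(20))**2 = ((-61 - ((2/3)*(-4))**2 + 21*((2/3)*(-4))) - 21*20)**2 = ((-61 - (-8/3)**2 + 21*(-8/3)) - 420)**2 = ((-61 - 1*64/9 - 56) - 420)**2 = ((-61 - 64/9 - 56) - 420)**2 = (-1117/9 - 420)**2 = (-4897/9)**2 = 23980609/81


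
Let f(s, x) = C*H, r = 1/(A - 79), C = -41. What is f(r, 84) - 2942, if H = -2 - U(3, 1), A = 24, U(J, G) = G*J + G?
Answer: -2696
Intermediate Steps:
U(J, G) = G + G*J
H = -6 (H = -2 - (1 + 3) = -2 - 4 = -6)
r = -1/55 (r = 1/(24 - 79) = 1/(-55) = -1/55 ≈ -0.018182)
f(s, x) = 246 (f(s, x) = -41*(-6) = 246)
f(r, 84) - 2942 = 246 - 2942 = -2696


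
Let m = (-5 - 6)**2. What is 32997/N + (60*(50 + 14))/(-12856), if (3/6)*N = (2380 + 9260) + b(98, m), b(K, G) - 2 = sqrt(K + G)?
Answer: 243608134359/217806263615 - 32997*sqrt(219)/271071890 ≈ 1.1167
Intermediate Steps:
m = 121 (m = (-11)**2 = 121)
b(K, G) = 2 + sqrt(G + K) (b(K, G) = 2 + sqrt(K + G) = 2 + sqrt(G + K))
N = 23284 + 2*sqrt(219) (N = 2*((2380 + 9260) + (2 + sqrt(121 + 98))) = 2*(11640 + (2 + sqrt(219))) = 2*(11642 + sqrt(219)) = 23284 + 2*sqrt(219) ≈ 23314.)
32997/N + (60*(50 + 14))/(-12856) = 32997/(23284 + 2*sqrt(219)) + (60*(50 + 14))/(-12856) = 32997/(23284 + 2*sqrt(219)) + (60*64)*(-1/12856) = 32997/(23284 + 2*sqrt(219)) + 3840*(-1/12856) = 32997/(23284 + 2*sqrt(219)) - 480/1607 = -480/1607 + 32997/(23284 + 2*sqrt(219))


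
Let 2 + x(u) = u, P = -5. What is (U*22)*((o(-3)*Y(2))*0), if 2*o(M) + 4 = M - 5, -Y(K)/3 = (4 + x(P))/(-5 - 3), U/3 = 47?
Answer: 0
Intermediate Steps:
U = 141 (U = 3*47 = 141)
x(u) = -2 + u
Y(K) = -9/8 (Y(K) = -3*(4 + (-2 - 5))/(-5 - 3) = -3*(4 - 7)/(-8) = -(-9)*(-1)/8 = -3*3/8 = -9/8)
o(M) = -9/2 + M/2 (o(M) = -2 + (M - 5)/2 = -2 + (-5 + M)/2 = -2 + (-5/2 + M/2) = -9/2 + M/2)
(U*22)*((o(-3)*Y(2))*0) = (141*22)*(((-9/2 + (1/2)*(-3))*(-9/8))*0) = 3102*(((-9/2 - 3/2)*(-9/8))*0) = 3102*(-6*(-9/8)*0) = 3102*((27/4)*0) = 3102*0 = 0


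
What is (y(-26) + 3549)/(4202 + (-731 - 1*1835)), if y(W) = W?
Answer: 3523/1636 ≈ 2.1534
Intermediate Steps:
(y(-26) + 3549)/(4202 + (-731 - 1*1835)) = (-26 + 3549)/(4202 + (-731 - 1*1835)) = 3523/(4202 + (-731 - 1835)) = 3523/(4202 - 2566) = 3523/1636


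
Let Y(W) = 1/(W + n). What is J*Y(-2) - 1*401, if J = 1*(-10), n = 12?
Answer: -402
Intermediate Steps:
Y(W) = 1/(12 + W) (Y(W) = 1/(W + 12) = 1/(12 + W))
J = -10
J*Y(-2) - 1*401 = -10/(12 - 2) - 1*401 = -10/10 - 401 = -10*1/10 - 401 = -1 - 401 = -402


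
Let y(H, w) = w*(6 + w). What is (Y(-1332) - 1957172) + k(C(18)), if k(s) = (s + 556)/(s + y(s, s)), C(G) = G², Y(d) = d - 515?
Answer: -52523258189/26811 ≈ -1.9590e+6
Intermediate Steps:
Y(d) = -515 + d
k(s) = (556 + s)/(s + s*(6 + s)) (k(s) = (s + 556)/(s + s*(6 + s)) = (556 + s)/(s + s*(6 + s)))
(Y(-1332) - 1957172) + k(C(18)) = ((-515 - 1332) - 1957172) + (556 + 18²)/((18²)*(7 + 18²)) = (-1847 - 1957172) + (556 + 324)/(324*(7 + 324)) = -1959019 + (1/324)*880/331 = -1959019 + (1/324)*(1/331)*880 = -1959019 + 220/26811 = -52523258189/26811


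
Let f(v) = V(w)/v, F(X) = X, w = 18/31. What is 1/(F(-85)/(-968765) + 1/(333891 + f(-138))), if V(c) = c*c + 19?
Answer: 8579370837970415/778454082289 ≈ 11021.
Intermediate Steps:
w = 18/31 (w = 18*(1/31) = 18/31 ≈ 0.58065)
V(c) = 19 + c² (V(c) = c² + 19 = 19 + c²)
f(v) = 18583/(961*v) (f(v) = (19 + (18/31)²)/v = (19 + 324/961)/v = 18583/(961*v))
1/(F(-85)/(-968765) + 1/(333891 + f(-138))) = 1/(-85/(-968765) + 1/(333891 + (18583/961)/(-138))) = 1/(-85*(-1/968765) + 1/(333891 + (18583/961)*(-1/138))) = 1/(17/193753 + 1/(333891 - 18583/132618)) = 1/(17/193753 + 1/(44279938055/132618)) = 1/(17/193753 + 132618/44279938055) = 1/(778454082289/8579370837970415) = 8579370837970415/778454082289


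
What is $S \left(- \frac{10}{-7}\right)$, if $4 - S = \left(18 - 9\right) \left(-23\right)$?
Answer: $\frac{2110}{7} \approx 301.43$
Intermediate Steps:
$S = 211$ ($S = 4 - \left(18 - 9\right) \left(-23\right) = 4 - 9 \left(-23\right) = 4 - -207 = 4 + 207 = 211$)
$S \left(- \frac{10}{-7}\right) = 211 \left(- \frac{10}{-7}\right) = 211 \left(\left(-10\right) \left(- \frac{1}{7}\right)\right) = 211 \cdot \frac{10}{7} = \frac{2110}{7}$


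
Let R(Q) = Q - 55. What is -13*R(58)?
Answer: -39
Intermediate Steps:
R(Q) = -55 + Q
-13*R(58) = -13*(-55 + 58) = -13*3 = -39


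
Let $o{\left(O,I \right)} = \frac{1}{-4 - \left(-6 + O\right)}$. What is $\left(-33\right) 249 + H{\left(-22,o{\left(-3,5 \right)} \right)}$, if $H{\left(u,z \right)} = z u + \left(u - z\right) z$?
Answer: $- \frac{205646}{25} \approx -8225.8$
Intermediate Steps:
$o{\left(O,I \right)} = \frac{1}{2 - O}$
$H{\left(u,z \right)} = u z + z \left(u - z\right)$
$\left(-33\right) 249 + H{\left(-22,o{\left(-3,5 \right)} \right)} = \left(-33\right) 249 + - \frac{1}{-2 - 3} \left(- \frac{-1}{-2 - 3} + 2 \left(-22\right)\right) = -8217 + - \frac{1}{-5} \left(- \frac{-1}{-5} - 44\right) = -8217 + \left(-1\right) \left(- \frac{1}{5}\right) \left(- \frac{\left(-1\right) \left(-1\right)}{5} - 44\right) = -8217 + \frac{\left(-1\right) \frac{1}{5} - 44}{5} = -8217 + \frac{- \frac{1}{5} - 44}{5} = -8217 + \frac{1}{5} \left(- \frac{221}{5}\right) = -8217 - \frac{221}{25} = - \frac{205646}{25}$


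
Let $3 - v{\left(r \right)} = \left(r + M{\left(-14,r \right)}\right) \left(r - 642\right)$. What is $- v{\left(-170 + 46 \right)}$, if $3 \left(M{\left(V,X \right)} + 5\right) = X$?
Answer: $\frac{391417}{3} \approx 1.3047 \cdot 10^{5}$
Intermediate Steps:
$M{\left(V,X \right)} = -5 + \frac{X}{3}$
$v{\left(r \right)} = 3 - \left(-642 + r\right) \left(-5 + \frac{4 r}{3}\right)$ ($v{\left(r \right)} = 3 - \left(r + \left(-5 + \frac{r}{3}\right)\right) \left(r - 642\right) = 3 - \left(-5 + \frac{4 r}{3}\right) \left(-642 + r\right) = 3 - \left(-642 + r\right) \left(-5 + \frac{4 r}{3}\right)$)
$- v{\left(-170 + 46 \right)} = - (-3207 + 861 \left(-170 + 46\right) - \frac{4 \left(-170 + 46\right)^{2}}{3}) = - (-3207 + 861 \left(-124\right) - \frac{4 \left(-124\right)^{2}}{3}) = - (-3207 - 106764 - \frac{61504}{3}) = \left(-1\right) \left(- \frac{391417}{3}\right) = \frac{391417}{3}$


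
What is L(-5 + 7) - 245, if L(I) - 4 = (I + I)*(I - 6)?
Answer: -257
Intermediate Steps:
L(I) = 4 + 2*I*(-6 + I) (L(I) = 4 + (I + I)*(I - 6) = 4 + (2*I)*(-6 + I) = 4 + 2*I*(-6 + I))
L(-5 + 7) - 245 = (4 - 12*(-5 + 7) + 2*(-5 + 7)²) - 245 = (4 - 12*2 + 2*2²) - 245 = (4 - 24 + 2*4) - 245 = (4 - 24 + 8) - 245 = -12 - 245 = -257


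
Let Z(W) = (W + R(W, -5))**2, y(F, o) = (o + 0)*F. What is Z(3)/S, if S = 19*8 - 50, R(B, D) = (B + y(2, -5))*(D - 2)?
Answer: 1352/51 ≈ 26.510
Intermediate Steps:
y(F, o) = F*o (y(F, o) = o*F = F*o)
R(B, D) = (-10 + B)*(-2 + D) (R(B, D) = (B + 2*(-5))*(D - 2) = (B - 10)*(-2 + D) = (-10 + B)*(-2 + D))
Z(W) = (70 - 6*W)**2 (Z(W) = (W + (20 - 10*(-5) - 2*W + W*(-5)))**2 = (W + (20 + 50 - 2*W - 5*W))**2 = (W + (70 - 7*W))**2 = (70 - 6*W)**2)
S = 102 (S = 152 - 50 = 102)
Z(3)/S = (4*(35 - 3*3)**2)/102 = (4*(35 - 9)**2)*(1/102) = (4*26**2)*(1/102) = (4*676)*(1/102) = 2704*(1/102) = 1352/51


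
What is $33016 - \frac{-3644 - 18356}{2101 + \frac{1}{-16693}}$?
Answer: $\frac{144788016734}{4383999} \approx 33027.0$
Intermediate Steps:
$33016 - \frac{-3644 - 18356}{2101 + \frac{1}{-16693}} = 33016 - - \frac{22000}{2101 - \frac{1}{16693}} = 33016 - - \frac{22000}{\frac{35071992}{16693}} = 33016 - \left(-22000\right) \frac{16693}{35071992} = 33016 - - \frac{45905750}{4383999} = 33016 + \frac{45905750}{4383999} = \frac{144788016734}{4383999}$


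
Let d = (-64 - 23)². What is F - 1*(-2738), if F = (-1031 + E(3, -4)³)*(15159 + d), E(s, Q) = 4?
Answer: -21975238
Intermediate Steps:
d = 7569 (d = (-87)² = 7569)
F = -21977976 (F = (-1031 + 4³)*(15159 + 7569) = (-1031 + 64)*22728 = -967*22728 = -21977976)
F - 1*(-2738) = -21977976 - 1*(-2738) = -21977976 + 2738 = -21975238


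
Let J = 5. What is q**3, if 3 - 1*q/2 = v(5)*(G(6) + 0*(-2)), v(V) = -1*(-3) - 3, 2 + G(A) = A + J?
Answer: 216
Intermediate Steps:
G(A) = 3 + A (G(A) = -2 + (A + 5) = -2 + (5 + A) = 3 + A)
v(V) = 0 (v(V) = 3 - 3 = 0)
q = 6 (q = 6 - 0*((3 + 6) + 0*(-2)) = 6 - 0*(9 + 0) = 6 - 0*9 = 6 - 2*0 = 6 + 0 = 6)
q**3 = 6**3 = 216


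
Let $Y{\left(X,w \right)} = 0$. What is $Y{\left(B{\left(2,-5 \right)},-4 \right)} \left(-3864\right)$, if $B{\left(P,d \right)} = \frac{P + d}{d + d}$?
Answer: $0$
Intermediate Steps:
$B{\left(P,d \right)} = \frac{P + d}{2 d}$
$Y{\left(B{\left(2,-5 \right)},-4 \right)} \left(-3864\right) = 0 \left(-3864\right) = 0$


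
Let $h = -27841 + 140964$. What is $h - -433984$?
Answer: $547107$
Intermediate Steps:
$h = 113123$
$h - -433984 = 113123 - -433984 = 113123 + 433984 = 547107$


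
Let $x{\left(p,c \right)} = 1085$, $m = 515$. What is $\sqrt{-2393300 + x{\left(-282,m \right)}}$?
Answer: $i \sqrt{2392215} \approx 1546.7 i$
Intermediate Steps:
$\sqrt{-2393300 + x{\left(-282,m \right)}} = \sqrt{-2393300 + 1085} = \sqrt{-2392215} = i \sqrt{2392215}$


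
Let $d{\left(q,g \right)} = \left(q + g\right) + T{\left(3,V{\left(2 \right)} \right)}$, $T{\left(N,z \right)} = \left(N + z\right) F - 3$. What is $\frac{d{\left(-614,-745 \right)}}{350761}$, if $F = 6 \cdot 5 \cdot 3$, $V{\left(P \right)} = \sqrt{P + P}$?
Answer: $- \frac{912}{350761} \approx -0.0026001$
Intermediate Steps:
$V{\left(P \right)} = \sqrt{2} \sqrt{P}$ ($V{\left(P \right)} = \sqrt{2 P} = \sqrt{2} \sqrt{P}$)
$F = 90$ ($F = 30 \cdot 3 = 90$)
$T{\left(N,z \right)} = -3 + 90 N + 90 z$ ($T{\left(N,z \right)} = \left(N + z\right) 90 - 3 = \left(90 N + 90 z\right) - 3 = -3 + 90 N + 90 z$)
$d{\left(q,g \right)} = 447 + g + q$ ($d{\left(q,g \right)} = \left(q + g\right) + \left(-3 + 90 \cdot 3 + 90 \sqrt{2} \sqrt{2}\right) = \left(g + q\right) + \left(-3 + 270 + 90 \cdot 2\right) = \left(g + q\right) + \left(-3 + 270 + 180\right) = \left(g + q\right) + 447 = 447 + g + q$)
$\frac{d{\left(-614,-745 \right)}}{350761} = \frac{447 - 745 - 614}{350761} = \left(-912\right) \frac{1}{350761} = - \frac{912}{350761}$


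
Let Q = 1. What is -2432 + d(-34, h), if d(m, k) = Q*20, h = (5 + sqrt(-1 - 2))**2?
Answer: -2412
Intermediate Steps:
h = (5 + I*sqrt(3))**2 (h = (5 + sqrt(-3))**2 = (5 + I*sqrt(3))**2 ≈ 22.0 + 17.32*I)
d(m, k) = 20 (d(m, k) = 1*20 = 20)
-2432 + d(-34, h) = -2432 + 20 = -2412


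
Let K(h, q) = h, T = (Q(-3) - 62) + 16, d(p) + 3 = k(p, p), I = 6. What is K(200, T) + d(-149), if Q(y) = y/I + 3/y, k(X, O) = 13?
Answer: 210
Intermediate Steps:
Q(y) = 3/y + y/6 (Q(y) = y/6 + 3/y = 3/y + y/6)
d(p) = 10 (d(p) = -3 + 13 = 10)
T = -95/2 (T = ((3/(-3) + (1/6)*(-3)) - 62) + 16 = ((3*(-1/3) - 1/2) - 62) + 16 = ((-1 - 1/2) - 62) + 16 = (-3/2 - 62) + 16 = -127/2 + 16 = -95/2 ≈ -47.500)
K(200, T) + d(-149) = 200 + 10 = 210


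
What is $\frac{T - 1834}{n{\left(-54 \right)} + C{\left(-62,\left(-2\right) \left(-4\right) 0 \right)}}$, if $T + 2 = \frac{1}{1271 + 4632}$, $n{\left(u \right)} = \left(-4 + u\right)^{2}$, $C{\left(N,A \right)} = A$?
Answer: $- \frac{10837907}{19857692} \approx -0.54578$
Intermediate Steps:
$T = - \frac{11805}{5903}$ ($T = -2 + \frac{1}{1271 + 4632} = -2 + \frac{1}{5903} = - \frac{11805}{5903} \approx -1.9998$)
$\frac{T - 1834}{n{\left(-54 \right)} + C{\left(-62,\left(-2\right) \left(-4\right) 0 \right)}} = \frac{- \frac{11805}{5903} - 1834}{\left(-4 - 54\right)^{2} + \left(-2\right) \left(-4\right) 0} = - \frac{10837907}{5903 \left(\left(-58\right)^{2} + 8 \cdot 0\right)} = - \frac{10837907}{5903 \left(3364 + 0\right)} = - \frac{10837907}{5903 \cdot 3364} = \left(- \frac{10837907}{5903}\right) \frac{1}{3364} = - \frac{10837907}{19857692}$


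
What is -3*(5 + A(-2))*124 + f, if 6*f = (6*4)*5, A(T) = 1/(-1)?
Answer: -1468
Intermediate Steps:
A(T) = -1
f = 20 (f = ((6*4)*5)/6 = (24*5)/6 = (1/6)*120 = 20)
-3*(5 + A(-2))*124 + f = -3*(5 - 1)*124 + 20 = -3*4*124 + 20 = -12*124 + 20 = -1488 + 20 = -1468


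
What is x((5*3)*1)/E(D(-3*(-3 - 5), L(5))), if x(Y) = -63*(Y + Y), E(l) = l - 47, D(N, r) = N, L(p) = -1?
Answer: 1890/23 ≈ 82.174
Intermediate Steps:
E(l) = -47 + l
x(Y) = -126*Y
x((5*3)*1)/E(D(-3*(-3 - 5), L(5))) = (-126*5*3)/(-47 - 3*(-3 - 5)) = (-1890)/(-47 - 3*(-8)) = (-126*15)/(-47 + 24) = -1890/(-23) = -1890*(-1/23) = 1890/23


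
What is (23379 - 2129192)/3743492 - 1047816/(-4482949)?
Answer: -5517761469065/16781883717908 ≈ -0.32879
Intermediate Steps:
(23379 - 2129192)/3743492 - 1047816/(-4482949) = -2105813*1/3743492 - 1047816*(-1/4482949) = -2105813/3743492 + 1047816/4482949 = -5517761469065/16781883717908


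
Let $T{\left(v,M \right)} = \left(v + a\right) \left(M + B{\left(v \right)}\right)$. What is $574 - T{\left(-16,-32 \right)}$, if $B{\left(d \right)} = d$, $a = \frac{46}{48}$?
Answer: $-148$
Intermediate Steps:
$a = \frac{23}{24}$ ($a = 46 \cdot \frac{1}{48} = \frac{23}{24} \approx 0.95833$)
$T{\left(v,M \right)} = \left(\frac{23}{24} + v\right) \left(M + v\right)$ ($T{\left(v,M \right)} = \left(v + \frac{23}{24}\right) \left(M + v\right) = \left(\frac{23}{24} + v\right) \left(M + v\right)$)
$574 - T{\left(-16,-32 \right)} = 574 - \left(\left(-16\right)^{2} + \frac{23}{24} \left(-32\right) + \frac{23}{24} \left(-16\right) - -512\right) = 574 - \left(256 - \frac{92}{3} - \frac{46}{3} + 512\right) = 574 - 722 = -148$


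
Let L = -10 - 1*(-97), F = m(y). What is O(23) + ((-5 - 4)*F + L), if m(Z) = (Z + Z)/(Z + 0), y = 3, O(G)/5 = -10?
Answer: 19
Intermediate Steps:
O(G) = -50 (O(G) = 5*(-10) = -50)
m(Z) = 2 (m(Z) = (2*Z)/Z = 2)
F = 2
L = 87 (L = -10 + 97 = 87)
O(23) + ((-5 - 4)*F + L) = -50 + ((-5 - 4)*2 + 87) = -50 + (-9*2 + 87) = -50 + (-18 + 87) = -50 + 69 = 19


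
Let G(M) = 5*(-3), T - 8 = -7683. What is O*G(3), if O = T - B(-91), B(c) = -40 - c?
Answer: 115890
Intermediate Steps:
T = -7675 (T = 8 - 7683 = -7675)
G(M) = -15
O = -7726 (O = -7675 - (-40 - 1*(-91)) = -7675 - (-40 + 91) = -7675 - 1*51 = -7675 - 51 = -7726)
O*G(3) = -7726*(-15) = 115890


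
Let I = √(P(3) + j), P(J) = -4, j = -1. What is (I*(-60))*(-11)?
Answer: 660*I*√5 ≈ 1475.8*I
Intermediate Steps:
I = I*√5 (I = √(-4 - 1) = √(-5) = I*√5 ≈ 2.2361*I)
(I*(-60))*(-11) = ((I*√5)*(-60))*(-11) = -60*I*√5*(-11) = 660*I*√5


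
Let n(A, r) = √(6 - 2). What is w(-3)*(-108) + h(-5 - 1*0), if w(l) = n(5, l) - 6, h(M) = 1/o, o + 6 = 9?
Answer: 1297/3 ≈ 432.33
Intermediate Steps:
o = 3 (o = -6 + 9 = 3)
n(A, r) = 2 (n(A, r) = √4 = 2)
h(M) = ⅓ (h(M) = 1/3 = ⅓)
w(l) = -4 (w(l) = 2 - 6 = -4)
w(-3)*(-108) + h(-5 - 1*0) = -4*(-108) + ⅓ = 432 + ⅓ = 1297/3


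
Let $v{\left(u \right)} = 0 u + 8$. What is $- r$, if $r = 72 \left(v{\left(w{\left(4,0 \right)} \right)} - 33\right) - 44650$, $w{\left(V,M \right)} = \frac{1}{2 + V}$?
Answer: $46450$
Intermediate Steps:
$v{\left(u \right)} = 8$ ($v{\left(u \right)} = 0 + 8 = 8$)
$r = -46450$ ($r = 72 \left(8 - 33\right) - 44650 = 72 \left(-25\right) - 44650 = -1800 - 44650 = -46450$)
$- r = \left(-1\right) \left(-46450\right) = 46450$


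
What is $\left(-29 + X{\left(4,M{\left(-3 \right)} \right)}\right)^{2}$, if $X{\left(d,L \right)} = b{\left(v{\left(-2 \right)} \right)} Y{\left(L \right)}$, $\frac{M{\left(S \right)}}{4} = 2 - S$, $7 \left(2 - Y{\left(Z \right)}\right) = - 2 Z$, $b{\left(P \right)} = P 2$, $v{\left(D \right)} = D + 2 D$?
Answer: $\frac{724201}{49} \approx 14780.0$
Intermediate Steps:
$v{\left(D \right)} = 3 D$
$b{\left(P \right)} = 2 P$
$Y{\left(Z \right)} = 2 + \frac{2 Z}{7}$ ($Y{\left(Z \right)} = 2 - \frac{\left(-2\right) Z}{7} = 2 + \frac{2 Z}{7}$)
$M{\left(S \right)} = 8 - 4 S$ ($M{\left(S \right)} = 4 \left(2 - S\right) = 8 - 4 S$)
$X{\left(d,L \right)} = -24 - \frac{24 L}{7}$ ($X{\left(d,L \right)} = 2 \cdot 3 \left(-2\right) \left(2 + \frac{2 L}{7}\right) = 2 \left(-6\right) \left(2 + \frac{2 L}{7}\right) = - 12 \left(2 + \frac{2 L}{7}\right) = -24 - \frac{24 L}{7}$)
$\left(-29 + X{\left(4,M{\left(-3 \right)} \right)}\right)^{2} = \left(-29 - \left(24 + \frac{24 \left(8 - -12\right)}{7}\right)\right)^{2} = \left(-29 - \left(24 + \frac{24 \left(8 + 12\right)}{7}\right)\right)^{2} = \left(-29 - \frac{648}{7}\right)^{2} = \left(- \frac{851}{7}\right)^{2} = \frac{724201}{49}$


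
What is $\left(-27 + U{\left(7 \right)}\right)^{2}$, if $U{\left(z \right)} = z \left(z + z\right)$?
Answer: $5041$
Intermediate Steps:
$U{\left(z \right)} = 2 z^{2}$ ($U{\left(z \right)} = z 2 z = 2 z^{2}$)
$\left(-27 + U{\left(7 \right)}\right)^{2} = \left(-27 + 2 \cdot 7^{2}\right)^{2} = \left(-27 + 2 \cdot 49\right)^{2} = \left(-27 + 98\right)^{2} = 71^{2} = 5041$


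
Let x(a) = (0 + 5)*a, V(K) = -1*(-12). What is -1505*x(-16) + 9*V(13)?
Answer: 120508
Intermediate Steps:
V(K) = 12
x(a) = 5*a
-1505*x(-16) + 9*V(13) = -7525*(-16) + 9*12 = -1505*(-80) + 108 = 120400 + 108 = 120508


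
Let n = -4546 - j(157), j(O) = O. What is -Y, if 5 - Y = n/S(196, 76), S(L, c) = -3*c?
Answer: 3563/228 ≈ 15.627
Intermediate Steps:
n = -4703 (n = -4546 - 1*157 = -4546 - 157 = -4703)
Y = -3563/228 (Y = 5 - (-4703)/((-3*76)) = 5 - (-4703)/(-228) = 5 - (-4703)*(-1)/228 = 5 - 1*4703/228 = 5 - 4703/228 = -3563/228 ≈ -15.627)
-Y = -1*(-3563/228) = 3563/228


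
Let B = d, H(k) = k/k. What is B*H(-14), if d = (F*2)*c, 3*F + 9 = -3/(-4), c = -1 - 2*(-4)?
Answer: -77/2 ≈ -38.500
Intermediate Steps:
c = 7 (c = -1 + 8 = 7)
F = -11/4 (F = -3 + (-3/(-4))/3 = -3 + (-3*(-¼))/3 = -3 + (⅓)*(¾) = -3 + ¼ = -11/4 ≈ -2.7500)
H(k) = 1
d = -77/2 (d = -11/4*2*7 = -11/2*7 = -77/2 ≈ -38.500)
B = -77/2 ≈ -38.500
B*H(-14) = -77/2*1 = -77/2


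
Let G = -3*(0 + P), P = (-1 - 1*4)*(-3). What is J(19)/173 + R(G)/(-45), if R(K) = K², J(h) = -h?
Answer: -7804/173 ≈ -45.110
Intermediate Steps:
P = 15 (P = (-1 - 4)*(-3) = -5*(-3) = 15)
G = -45 (G = -3*(0 + 15) = -3*15 = -45)
J(19)/173 + R(G)/(-45) = -1*19/173 + (-45)²/(-45) = -19*1/173 + 2025*(-1/45) = -19/173 - 45 = -7804/173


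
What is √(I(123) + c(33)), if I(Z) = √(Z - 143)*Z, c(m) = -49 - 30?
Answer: √(-79 + 246*I*√5) ≈ 15.439 + 17.815*I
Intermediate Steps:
c(m) = -79
I(Z) = Z*√(-143 + Z) (I(Z) = √(-143 + Z)*Z = Z*√(-143 + Z))
√(I(123) + c(33)) = √(123*√(-143 + 123) - 79) = √(123*√(-20) - 79) = √(123*(2*I*√5) - 79) = √(246*I*√5 - 79) = √(-79 + 246*I*√5)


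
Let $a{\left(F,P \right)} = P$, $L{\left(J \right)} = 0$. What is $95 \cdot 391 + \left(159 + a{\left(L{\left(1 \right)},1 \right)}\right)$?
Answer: $37305$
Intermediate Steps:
$95 \cdot 391 + \left(159 + a{\left(L{\left(1 \right)},1 \right)}\right) = 95 \cdot 391 + \left(159 + 1\right) = 37145 + 160 = 37305$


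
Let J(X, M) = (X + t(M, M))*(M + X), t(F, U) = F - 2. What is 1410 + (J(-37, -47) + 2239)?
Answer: 10873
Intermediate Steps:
t(F, U) = -2 + F
J(X, M) = (M + X)*(-2 + M + X) (J(X, M) = (X + (-2 + M))*(M + X) = (-2 + M + X)*(M + X) = (M + X)*(-2 + M + X))
1410 + (J(-37, -47) + 2239) = 1410 + (((-37)**2 - 47*(-37) - 47*(-2 - 47) - 37*(-2 - 47)) + 2239) = 1410 + ((1369 + 1739 - 47*(-49) - 37*(-49)) + 2239) = 1410 + ((1369 + 1739 + 2303 + 1813) + 2239) = 1410 + (7224 + 2239) = 1410 + 9463 = 10873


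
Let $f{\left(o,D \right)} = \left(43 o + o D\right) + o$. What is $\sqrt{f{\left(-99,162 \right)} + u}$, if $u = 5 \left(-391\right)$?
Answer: $i \sqrt{22349} \approx 149.5 i$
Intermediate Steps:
$u = -1955$
$f{\left(o,D \right)} = 44 o + D o$ ($f{\left(o,D \right)} = \left(43 o + D o\right) + o = 44 o + D o$)
$\sqrt{f{\left(-99,162 \right)} + u} = \sqrt{- 99 \left(44 + 162\right) - 1955} = \sqrt{\left(-99\right) 206 - 1955} = \sqrt{-20394 - 1955} = \sqrt{-22349} = i \sqrt{22349}$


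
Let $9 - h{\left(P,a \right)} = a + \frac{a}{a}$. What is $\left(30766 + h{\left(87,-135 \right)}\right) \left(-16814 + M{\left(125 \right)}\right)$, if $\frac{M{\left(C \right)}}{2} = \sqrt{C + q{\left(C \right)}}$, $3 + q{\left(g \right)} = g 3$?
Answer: $-519703926 + 61818 \sqrt{497} \approx -5.1833 \cdot 10^{8}$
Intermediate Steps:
$h{\left(P,a \right)} = 8 - a$ ($h{\left(P,a \right)} = 9 - \left(a + \frac{a}{a}\right) = 9 - \left(a + 1\right) = 9 - \left(1 + a\right) = 8 - a$)
$q{\left(g \right)} = -3 + 3 g$ ($q{\left(g \right)} = -3 + g 3 = -3 + 3 g$)
$M{\left(C \right)} = 2 \sqrt{-3 + 4 C}$ ($M{\left(C \right)} = 2 \sqrt{C + \left(-3 + 3 C\right)} = 2 \sqrt{-3 + 4 C}$)
$\left(30766 + h{\left(87,-135 \right)}\right) \left(-16814 + M{\left(125 \right)}\right) = \left(30766 + \left(8 - -135\right)\right) \left(-16814 + 2 \sqrt{-3 + 4 \cdot 125}\right) = \left(30766 + \left(8 + 135\right)\right) \left(-16814 + 2 \sqrt{-3 + 500}\right) = \left(30766 + 143\right) \left(-16814 + 2 \sqrt{497}\right) = 30909 \left(-16814 + 2 \sqrt{497}\right) = -519703926 + 61818 \sqrt{497}$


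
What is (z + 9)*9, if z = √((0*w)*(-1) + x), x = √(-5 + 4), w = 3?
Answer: 81 + 9*√I ≈ 87.364 + 6.364*I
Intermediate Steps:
x = I (x = √(-1) = I ≈ 1.0*I)
z = √I (z = √((0*3)*(-1) + I) = √(0*(-1) + I) = √(0 + I) = √I ≈ 0.70711 + 0.70711*I)
(z + 9)*9 = (√I + 9)*9 = (9 + √I)*9 = 81 + 9*√I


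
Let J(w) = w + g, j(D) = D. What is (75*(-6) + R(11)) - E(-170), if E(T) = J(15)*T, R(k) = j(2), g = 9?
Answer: 3632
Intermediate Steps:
J(w) = 9 + w (J(w) = w + 9 = 9 + w)
R(k) = 2
E(T) = 24*T (E(T) = (9 + 15)*T = 24*T)
(75*(-6) + R(11)) - E(-170) = (75*(-6) + 2) - 24*(-170) = (-450 + 2) - 1*(-4080) = -448 + 4080 = 3632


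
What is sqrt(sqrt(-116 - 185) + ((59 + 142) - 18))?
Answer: sqrt(183 + I*sqrt(301)) ≈ 13.543 + 0.64053*I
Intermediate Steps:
sqrt(sqrt(-116 - 185) + ((59 + 142) - 18)) = sqrt(sqrt(-301) + (201 - 18)) = sqrt(I*sqrt(301) + 183) = sqrt(183 + I*sqrt(301))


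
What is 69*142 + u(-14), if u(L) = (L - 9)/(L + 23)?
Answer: 88159/9 ≈ 9795.4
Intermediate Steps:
u(L) = (-9 + L)/(23 + L)
69*142 + u(-14) = 69*142 + (-9 - 14)/(23 - 14) = 9798 - 23/9 = 88159/9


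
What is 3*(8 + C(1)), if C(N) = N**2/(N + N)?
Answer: 51/2 ≈ 25.500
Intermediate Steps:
C(N) = N/2 (C(N) = N**2/((2*N)) = (1/(2*N))*N**2 = N/2)
3*(8 + C(1)) = 3*(8 + (1/2)*1) = 3*(8 + 1/2) = 3*(17/2) = 51/2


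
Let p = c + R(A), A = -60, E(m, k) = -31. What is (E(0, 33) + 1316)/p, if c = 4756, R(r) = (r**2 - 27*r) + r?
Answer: 1285/9916 ≈ 0.12959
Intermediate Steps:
R(r) = r**2 - 26*r
p = 9916 (p = 4756 - 60*(-26 - 60) = 4756 - 60*(-86) = 4756 + 5160 = 9916)
(E(0, 33) + 1316)/p = (-31 + 1316)/9916 = 1285*(1/9916) = 1285/9916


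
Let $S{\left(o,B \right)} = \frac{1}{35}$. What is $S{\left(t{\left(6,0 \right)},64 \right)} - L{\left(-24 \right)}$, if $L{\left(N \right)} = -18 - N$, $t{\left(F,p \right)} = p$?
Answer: $- \frac{209}{35} \approx -5.9714$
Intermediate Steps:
$S{\left(o,B \right)} = \frac{1}{35}$
$S{\left(t{\left(6,0 \right)},64 \right)} - L{\left(-24 \right)} = \frac{1}{35} - \left(-18 - -24\right) = \frac{1}{35} - \left(-18 + 24\right) = \frac{1}{35} - 6 = - \frac{209}{35}$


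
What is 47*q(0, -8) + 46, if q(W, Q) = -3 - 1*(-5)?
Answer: 140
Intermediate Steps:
q(W, Q) = 2 (q(W, Q) = -3 + 5 = 2)
47*q(0, -8) + 46 = 47*2 + 46 = 94 + 46 = 140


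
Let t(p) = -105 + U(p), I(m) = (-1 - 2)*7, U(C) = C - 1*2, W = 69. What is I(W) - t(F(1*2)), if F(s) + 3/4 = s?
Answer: 339/4 ≈ 84.750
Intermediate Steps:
F(s) = -¾ + s
U(C) = -2 + C (U(C) = C - 2 = -2 + C)
I(m) = -21 (I(m) = -3*7 = -21)
t(p) = -107 + p (t(p) = -105 + (-2 + p) = -107 + p)
I(W) - t(F(1*2)) = -21 - (-107 + (-¾ + 1*2)) = -21 - (-107 + (-¾ + 2)) = -21 - (-107 + 5/4) = -21 - 1*(-423/4) = -21 + 423/4 = 339/4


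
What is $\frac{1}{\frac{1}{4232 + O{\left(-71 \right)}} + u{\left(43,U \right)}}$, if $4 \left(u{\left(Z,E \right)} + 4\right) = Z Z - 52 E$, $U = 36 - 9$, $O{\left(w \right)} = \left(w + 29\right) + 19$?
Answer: $\frac{16836}{1805665} \approx 0.009324$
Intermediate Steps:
$O{\left(w \right)} = 48 + w$ ($O{\left(w \right)} = \left(29 + w\right) + 19 = 48 + w$)
$U = 27$
$u{\left(Z,E \right)} = -4 - 13 E + \frac{Z^{2}}{4}$ ($u{\left(Z,E \right)} = -4 + \frac{Z Z - 52 E}{4} = -4 + \frac{Z^{2} - 52 E}{4} = -4 - \left(13 E - \frac{Z^{2}}{4}\right) = -4 - 13 E + \frac{Z^{2}}{4}$)
$\frac{1}{\frac{1}{4232 + O{\left(-71 \right)}} + u{\left(43,U \right)}} = \frac{1}{\frac{1}{4232 + \left(48 - 71\right)} - \left(355 - \frac{1849}{4}\right)} = \frac{1}{\frac{1}{4232 - 23} - - \frac{429}{4}} = \frac{1}{\frac{1}{4209} - - \frac{429}{4}} = \frac{1}{\frac{1}{4209} + \frac{429}{4}} = \frac{1}{\frac{1805665}{16836}} = \frac{16836}{1805665}$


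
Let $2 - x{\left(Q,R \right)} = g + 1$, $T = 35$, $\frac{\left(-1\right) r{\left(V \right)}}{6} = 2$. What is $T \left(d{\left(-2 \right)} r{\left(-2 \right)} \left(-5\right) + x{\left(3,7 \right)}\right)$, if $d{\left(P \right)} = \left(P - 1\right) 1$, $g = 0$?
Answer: $-6265$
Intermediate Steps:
$r{\left(V \right)} = -12$ ($r{\left(V \right)} = \left(-6\right) 2 = -12$)
$d{\left(P \right)} = -1 + P$ ($d{\left(P \right)} = \left(-1 + P\right) 1 = -1 + P$)
$x{\left(Q,R \right)} = 1$ ($x{\left(Q,R \right)} = 2 - \left(0 + 1\right) = 2 - 1 = 1$)
$T \left(d{\left(-2 \right)} r{\left(-2 \right)} \left(-5\right) + x{\left(3,7 \right)}\right) = 35 \left(\left(-1 - 2\right) \left(-12\right) \left(-5\right) + 1\right) = 35 \left(\left(-3\right) \left(-12\right) \left(-5\right) + 1\right) = 35 \left(36 \left(-5\right) + 1\right) = 35 \left(-180 + 1\right) = 35 \left(-179\right) = -6265$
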